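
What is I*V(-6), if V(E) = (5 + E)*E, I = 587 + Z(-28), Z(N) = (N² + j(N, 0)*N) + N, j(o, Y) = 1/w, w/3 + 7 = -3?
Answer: 40318/5 ≈ 8063.6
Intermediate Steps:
w = -30 (w = -21 + 3*(-3) = -21 - 9 = -30)
j(o, Y) = -1/30 (j(o, Y) = 1/(-30) = -1/30)
Z(N) = N² + 29*N/30 (Z(N) = (N² - N/30) + N = N² + 29*N/30)
I = 20159/15 (I = 587 + (1/30)*(-28)*(29 + 30*(-28)) = 587 + (1/30)*(-28)*(29 - 840) = 587 + (1/30)*(-28)*(-811) = 587 + 11354/15 = 20159/15 ≈ 1343.9)
V(E) = E*(5 + E)
I*V(-6) = 20159*(-6*(5 - 6))/15 = 20159*(-6*(-1))/15 = (20159/15)*6 = 40318/5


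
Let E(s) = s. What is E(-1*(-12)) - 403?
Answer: -391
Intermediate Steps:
E(-1*(-12)) - 403 = -1*(-12) - 403 = 12 - 403 = -391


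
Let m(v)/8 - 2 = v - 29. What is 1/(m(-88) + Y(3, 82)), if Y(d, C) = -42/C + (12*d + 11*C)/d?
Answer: -123/74765 ≈ -0.0016452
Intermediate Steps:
Y(d, C) = -42/C + (11*C + 12*d)/d
m(v) = -216 + 8*v (m(v) = 16 + 8*(v - 29) = 16 + 8*(-29 + v) = 16 + (-232 + 8*v) = -216 + 8*v)
1/(m(-88) + Y(3, 82)) = 1/((-216 + 8*(-88)) + (12 - 42/82 + 11*82/3)) = 1/((-216 - 704) + (12 - 42*1/82 + 11*82*(⅓))) = 1/(-920 + (12 - 21/41 + 902/3)) = 1/(-920 + 38395/123) = 1/(-74765/123) = -123/74765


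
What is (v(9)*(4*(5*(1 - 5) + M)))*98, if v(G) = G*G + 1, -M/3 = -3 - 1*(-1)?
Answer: -450016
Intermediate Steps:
M = 6 (M = -3*(-3 - 1*(-1)) = -3*(-3 + 1) = -3*(-2) = 6)
v(G) = 1 + G² (v(G) = G² + 1 = 1 + G²)
(v(9)*(4*(5*(1 - 5) + M)))*98 = ((1 + 9²)*(4*(5*(1 - 5) + 6)))*98 = ((1 + 81)*(4*(5*(-4) + 6)))*98 = (82*(4*(-20 + 6)))*98 = (82*(4*(-14)))*98 = (82*(-56))*98 = -4592*98 = -450016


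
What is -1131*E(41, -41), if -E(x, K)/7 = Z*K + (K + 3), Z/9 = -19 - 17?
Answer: 104868582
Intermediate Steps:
Z = -324 (Z = 9*(-19 - 17) = 9*(-36) = -324)
E(x, K) = -21 + 2261*K (E(x, K) = -7*(-324*K + (K + 3)) = -7*(-324*K + (3 + K)) = -7*(3 - 323*K) = -21 + 2261*K)
-1131*E(41, -41) = -1131*(-21 + 2261*(-41)) = -1131*(-21 - 92701) = -1131*(-92722) = 104868582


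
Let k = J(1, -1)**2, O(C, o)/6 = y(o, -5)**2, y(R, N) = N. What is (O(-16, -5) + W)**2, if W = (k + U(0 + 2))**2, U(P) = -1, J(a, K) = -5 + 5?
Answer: 22801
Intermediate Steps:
O(C, o) = 150 (O(C, o) = 6*(-5)**2 = 6*25 = 150)
J(a, K) = 0
k = 0 (k = 0**2 = 0)
W = 1 (W = (0 - 1)**2 = (-1)**2 = 1)
(O(-16, -5) + W)**2 = (150 + 1)**2 = 151**2 = 22801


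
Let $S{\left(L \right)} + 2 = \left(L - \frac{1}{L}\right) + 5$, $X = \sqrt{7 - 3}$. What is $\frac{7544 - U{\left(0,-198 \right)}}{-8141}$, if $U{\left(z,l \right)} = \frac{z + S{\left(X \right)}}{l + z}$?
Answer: $- \frac{331937}{358204} \approx -0.92667$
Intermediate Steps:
$X = 2$ ($X = \sqrt{4} = 2$)
$S{\left(L \right)} = 3 + L - \frac{1}{L}$ ($S{\left(L \right)} = -2 + \left(\left(L - \frac{1}{L}\right) + 5\right) = -2 + \left(5 + L - \frac{1}{L}\right) = 3 + L - \frac{1}{L}$)
$U{\left(z,l \right)} = \frac{\frac{9}{2} + z}{l + z}$ ($U{\left(z,l \right)} = \frac{z + \left(3 + 2 - \frac{1}{2}\right)}{l + z} = \frac{z + \frac{9}{2}}{l + z} = \frac{\frac{9}{2} + z}{l + z}$)
$\frac{7544 - U{\left(0,-198 \right)}}{-8141} = \frac{7544 - \frac{\frac{9}{2} + 0}{-198 + 0}}{-8141} = \left(7544 - \frac{1}{-198} \cdot \frac{9}{2}\right) \left(- \frac{1}{8141}\right) = \left(7544 - \left(- \frac{1}{198}\right) \frac{9}{2}\right) \left(- \frac{1}{8141}\right) = \left(7544 - - \frac{1}{44}\right) \left(- \frac{1}{8141}\right) = \left(7544 + \frac{1}{44}\right) \left(- \frac{1}{8141}\right) = \frac{331937}{44} \left(- \frac{1}{8141}\right) = - \frac{331937}{358204}$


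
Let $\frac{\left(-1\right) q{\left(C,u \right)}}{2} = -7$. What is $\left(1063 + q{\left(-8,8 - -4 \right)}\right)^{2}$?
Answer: $1159929$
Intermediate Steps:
$q{\left(C,u \right)} = 14$ ($q{\left(C,u \right)} = \left(-2\right) \left(-7\right) = 14$)
$\left(1063 + q{\left(-8,8 - -4 \right)}\right)^{2} = \left(1063 + 14\right)^{2} = 1077^{2} = 1159929$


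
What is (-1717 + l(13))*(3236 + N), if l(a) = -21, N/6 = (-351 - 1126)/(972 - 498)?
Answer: -5591674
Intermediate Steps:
N = -1477/79 (N = 6*((-351 - 1126)/(972 - 498)) = 6*(-1477/474) = -1477/79 ≈ -18.696)
(-1717 + l(13))*(3236 + N) = (-1717 - 21)*(3236 - 1477/79) = -1738*254167/79 = -5591674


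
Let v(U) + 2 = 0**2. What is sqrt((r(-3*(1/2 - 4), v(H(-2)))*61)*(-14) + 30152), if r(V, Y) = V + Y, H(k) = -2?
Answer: sqrt(22893) ≈ 151.30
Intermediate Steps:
v(U) = -2 (v(U) = -2 + 0**2 = -2 + 0 = -2)
sqrt((r(-3*(1/2 - 4), v(H(-2)))*61)*(-14) + 30152) = sqrt(((-3*(1/2 - 4) - 2)*61)*(-14) + 30152) = sqrt(((-3*(-7/2) - 2)*61)*(-14) + 30152) = sqrt(((21/2 - 2)*61)*(-14) + 30152) = sqrt(((17/2)*61)*(-14) + 30152) = sqrt((1037/2)*(-14) + 30152) = sqrt(-7259 + 30152) = sqrt(22893)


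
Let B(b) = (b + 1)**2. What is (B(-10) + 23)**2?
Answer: 10816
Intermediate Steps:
B(b) = (1 + b)**2
(B(-10) + 23)**2 = ((1 - 10)**2 + 23)**2 = ((-9)**2 + 23)**2 = (81 + 23)**2 = 104**2 = 10816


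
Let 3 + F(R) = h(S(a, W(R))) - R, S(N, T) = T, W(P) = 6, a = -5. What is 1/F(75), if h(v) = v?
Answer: -1/72 ≈ -0.013889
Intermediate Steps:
F(R) = 3 - R (F(R) = -3 + (6 - R) = 3 - R)
1/F(75) = 1/(3 - 1*75) = 1/(3 - 75) = 1/(-72) = -1/72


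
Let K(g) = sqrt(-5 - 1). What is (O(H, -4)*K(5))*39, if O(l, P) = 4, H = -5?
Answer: 156*I*sqrt(6) ≈ 382.12*I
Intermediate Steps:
K(g) = I*sqrt(6) (K(g) = sqrt(-6) = I*sqrt(6))
(O(H, -4)*K(5))*39 = (4*(I*sqrt(6)))*39 = (4*I*sqrt(6))*39 = 156*I*sqrt(6)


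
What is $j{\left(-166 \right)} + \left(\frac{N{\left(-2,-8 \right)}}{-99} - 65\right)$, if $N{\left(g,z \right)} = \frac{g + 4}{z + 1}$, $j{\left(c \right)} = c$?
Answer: $- \frac{160081}{693} \approx -231.0$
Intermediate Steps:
$N{\left(g,z \right)} = \frac{4 + g}{1 + z}$
$j{\left(-166 \right)} + \left(\frac{N{\left(-2,-8 \right)}}{-99} - 65\right) = -166 - \left(65 - \frac{\frac{1}{1 - 8} \left(4 - 2\right)}{-99}\right) = -166 - \left(65 + \frac{\frac{1}{-7} \cdot 2}{99}\right) = -166 - \left(65 + \frac{\left(- \frac{1}{7}\right) 2}{99}\right) = -166 - \frac{45043}{693} = - \frac{160081}{693}$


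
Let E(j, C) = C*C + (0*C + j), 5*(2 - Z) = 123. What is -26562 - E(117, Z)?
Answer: -679744/25 ≈ -27190.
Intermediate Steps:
Z = -113/5 (Z = 2 - ⅕*123 = 2 - 123/5 = -113/5 ≈ -22.600)
E(j, C) = j + C² (E(j, C) = C² + (0 + j) = C² + j = j + C²)
-26562 - E(117, Z) = -26562 - (117 + (-113/5)²) = -26562 - (117 + 12769/25) = -26562 - 1*15694/25 = -26562 - 15694/25 = -679744/25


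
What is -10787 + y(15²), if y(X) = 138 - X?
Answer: -10874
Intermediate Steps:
-10787 + y(15²) = -10787 + (138 - 1*15²) = -10787 + (138 - 1*225) = -10787 + (138 - 225) = -10787 - 87 = -10874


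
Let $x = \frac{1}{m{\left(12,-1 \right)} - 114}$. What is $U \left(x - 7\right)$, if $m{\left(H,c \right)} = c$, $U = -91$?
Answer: $\frac{73346}{115} \approx 637.79$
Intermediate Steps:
$x = - \frac{1}{115}$ ($x = \frac{1}{-1 - 114} = \frac{1}{-115} = - \frac{1}{115} \approx -0.0086956$)
$U \left(x - 7\right) = - 91 \left(- \frac{1}{115} - 7\right) = \left(-91\right) \left(- \frac{806}{115}\right) = \frac{73346}{115}$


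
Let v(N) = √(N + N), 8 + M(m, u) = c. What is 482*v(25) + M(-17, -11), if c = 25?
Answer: 17 + 2410*√2 ≈ 3425.3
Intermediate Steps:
M(m, u) = 17 (M(m, u) = -8 + 25 = 17)
v(N) = √2*√N (v(N) = √(2*N) = √2*√N)
482*v(25) + M(-17, -11) = 482*(√2*√25) + 17 = 482*(√2*5) + 17 = 482*(5*√2) + 17 = 2410*√2 + 17 = 17 + 2410*√2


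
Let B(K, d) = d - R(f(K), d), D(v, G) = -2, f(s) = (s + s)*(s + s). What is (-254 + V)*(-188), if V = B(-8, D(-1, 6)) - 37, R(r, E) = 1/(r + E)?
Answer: 6995762/127 ≈ 55085.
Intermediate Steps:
f(s) = 4*s**2 (f(s) = (2*s)*(2*s) = 4*s**2)
R(r, E) = 1/(E + r)
B(K, d) = d - 1/(d + 4*K**2)
V = -9907/254 (V = (-2 - 1/(-2 + 4*(-8)**2)) - 37 = (-2 - 1/(-2 + 4*64)) - 37 = (-2 - 1/(-2 + 256)) - 37 = (-2 - 1/254) - 37 = -509/254 - 37 = -9907/254 ≈ -39.004)
(-254 + V)*(-188) = (-254 - 9907/254)*(-188) = -74423/254*(-188) = 6995762/127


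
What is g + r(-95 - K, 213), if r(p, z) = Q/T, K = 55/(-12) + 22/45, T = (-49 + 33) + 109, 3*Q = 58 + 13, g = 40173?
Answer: 11208338/279 ≈ 40173.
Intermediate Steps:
Q = 71/3 (Q = (58 + 13)/3 = (⅓)*71 = 71/3 ≈ 23.667)
T = 93 (T = -16 + 109 = 93)
K = -737/180 (K = 55*(-1/12) + 22*(1/45) = -55/12 + 22/45 = -737/180 ≈ -4.0944)
r(p, z) = 71/279 (r(p, z) = (71/3)/93 = (71/3)*(1/93) = 71/279)
g + r(-95 - K, 213) = 40173 + 71/279 = 11208338/279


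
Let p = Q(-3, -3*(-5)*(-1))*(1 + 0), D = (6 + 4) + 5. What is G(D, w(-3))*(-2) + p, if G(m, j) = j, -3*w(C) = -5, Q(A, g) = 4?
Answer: 2/3 ≈ 0.66667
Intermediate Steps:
w(C) = 5/3 (w(C) = -1/3*(-5) = 5/3)
D = 15 (D = 10 + 5 = 15)
p = 4 (p = 4*(1 + 0) = 4*1 = 4)
G(D, w(-3))*(-2) + p = (5/3)*(-2) + 4 = -10/3 + 4 = 2/3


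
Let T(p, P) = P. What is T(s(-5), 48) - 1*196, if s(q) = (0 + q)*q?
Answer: -148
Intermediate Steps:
s(q) = q² (s(q) = q*q = q²)
T(s(-5), 48) - 1*196 = 48 - 1*196 = 48 - 196 = -148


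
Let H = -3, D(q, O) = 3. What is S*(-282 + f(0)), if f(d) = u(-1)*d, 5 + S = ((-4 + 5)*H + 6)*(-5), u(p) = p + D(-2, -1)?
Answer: 5640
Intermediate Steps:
u(p) = 3 + p (u(p) = p + 3 = 3 + p)
S = -20 (S = -5 + ((-4 + 5)*(-3) + 6)*(-5) = -5 + (1*(-3) + 6)*(-5) = -5 + (-3 + 6)*(-5) = -5 + 3*(-5) = -5 - 15 = -20)
f(d) = 2*d (f(d) = (3 - 1)*d = 2*d)
S*(-282 + f(0)) = -20*(-282 + 2*0) = -20*(-282 + 0) = -20*(-282) = 5640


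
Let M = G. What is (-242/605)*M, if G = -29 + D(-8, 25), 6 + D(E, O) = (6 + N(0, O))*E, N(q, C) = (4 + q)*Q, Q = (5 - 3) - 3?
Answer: 102/5 ≈ 20.400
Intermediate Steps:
Q = -1 (Q = 2 - 3 = -1)
N(q, C) = -4 - q (N(q, C) = (4 + q)*(-1) = -4 - q)
D(E, O) = -6 + 2*E (D(E, O) = -6 + (6 + (-4 - 1*0))*E = -6 + (6 + (-4 + 0))*E = -6 + (6 - 4)*E = -6 + 2*E)
G = -51 (G = -29 + (-6 + 2*(-8)) = -29 + (-6 - 16) = -29 - 22 = -51)
M = -51
(-242/605)*M = -242/605*(-51) = -242*1/605*(-51) = -⅖*(-51) = 102/5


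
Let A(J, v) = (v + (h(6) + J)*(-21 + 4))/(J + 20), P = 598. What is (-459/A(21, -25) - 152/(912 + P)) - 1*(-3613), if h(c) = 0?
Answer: 1056204643/288410 ≈ 3662.2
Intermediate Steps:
A(J, v) = (v - 17*J)/(20 + J) (A(J, v) = (v + (0 + J)*(-21 + 4))/(J + 20) = (v + J*(-17))/(20 + J) = (v - 17*J)/(20 + J))
(-459/A(21, -25) - 152/(912 + P)) - 1*(-3613) = (-459*(20 + 21)/(-25 - 17*21) - 152/(912 + 598)) - 1*(-3613) = (-459*41/(-25 - 357) - 152/1510) + 3613 = (-459/((1/41)*(-382)) - 152*1/1510) + 3613 = (-459/(-382/41) - 76/755) + 3613 = (-459*(-41/382) - 76/755) + 3613 = (18819/382 - 76/755) + 3613 = 14179313/288410 + 3613 = 1056204643/288410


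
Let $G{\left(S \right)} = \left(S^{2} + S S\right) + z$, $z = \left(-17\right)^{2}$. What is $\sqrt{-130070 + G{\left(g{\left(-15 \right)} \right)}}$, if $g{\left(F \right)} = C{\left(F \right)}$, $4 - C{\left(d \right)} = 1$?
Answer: $i \sqrt{129763} \approx 360.23 i$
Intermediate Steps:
$z = 289$
$C{\left(d \right)} = 3$ ($C{\left(d \right)} = 4 - 1 = 3$)
$g{\left(F \right)} = 3$
$G{\left(S \right)} = 289 + 2 S^{2}$ ($G{\left(S \right)} = \left(S^{2} + S S\right) + 289 = \left(S^{2} + S^{2}\right) + 289 = 2 S^{2} + 289 = 289 + 2 S^{2}$)
$\sqrt{-130070 + G{\left(g{\left(-15 \right)} \right)}} = \sqrt{-130070 + \left(289 + 2 \cdot 3^{2}\right)} = \sqrt{-130070 + \left(289 + 2 \cdot 9\right)} = \sqrt{-130070 + \left(289 + 18\right)} = \sqrt{-130070 + 307} = \sqrt{-129763} = i \sqrt{129763}$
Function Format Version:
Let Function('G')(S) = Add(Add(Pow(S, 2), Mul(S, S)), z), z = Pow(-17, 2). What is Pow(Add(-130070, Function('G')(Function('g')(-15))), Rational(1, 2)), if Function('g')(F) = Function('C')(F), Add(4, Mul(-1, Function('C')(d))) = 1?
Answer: Mul(I, Pow(129763, Rational(1, 2))) ≈ Mul(360.23, I)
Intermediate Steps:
z = 289
Function('C')(d) = 3 (Function('C')(d) = Add(4, Mul(-1, 1)) = Add(4, -1) = 3)
Function('g')(F) = 3
Function('G')(S) = Add(289, Mul(2, Pow(S, 2))) (Function('G')(S) = Add(Add(Pow(S, 2), Mul(S, S)), 289) = Add(Add(Pow(S, 2), Pow(S, 2)), 289) = Add(Mul(2, Pow(S, 2)), 289) = Add(289, Mul(2, Pow(S, 2))))
Pow(Add(-130070, Function('G')(Function('g')(-15))), Rational(1, 2)) = Pow(Add(-130070, Add(289, Mul(2, Pow(3, 2)))), Rational(1, 2)) = Pow(Add(-130070, Add(289, Mul(2, 9))), Rational(1, 2)) = Pow(Add(-130070, Add(289, 18)), Rational(1, 2)) = Pow(Add(-130070, 307), Rational(1, 2)) = Pow(-129763, Rational(1, 2)) = Mul(I, Pow(129763, Rational(1, 2)))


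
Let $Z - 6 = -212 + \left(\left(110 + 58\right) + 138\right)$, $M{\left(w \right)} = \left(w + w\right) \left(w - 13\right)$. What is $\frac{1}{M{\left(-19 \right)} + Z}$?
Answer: $\frac{1}{1316} \approx 0.00075988$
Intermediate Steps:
$M{\left(w \right)} = 2 w \left(-13 + w\right)$
$Z = 100$ ($Z = 6 + \left(-212 + \left(\left(110 + 58\right) + 138\right)\right) = 6 + \left(-212 + \left(168 + 138\right)\right) = 6 + \left(-212 + 306\right) = 6 + 94 = 100$)
$\frac{1}{M{\left(-19 \right)} + Z} = \frac{1}{2 \left(-19\right) \left(-13 - 19\right) + 100} = \frac{1}{2 \left(-19\right) \left(-32\right) + 100} = \frac{1}{1216 + 100} = \frac{1}{1316}$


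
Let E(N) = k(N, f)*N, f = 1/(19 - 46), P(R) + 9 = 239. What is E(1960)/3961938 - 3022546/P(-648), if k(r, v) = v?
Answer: -80832194128199/6150908745 ≈ -13142.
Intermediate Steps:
P(R) = 230 (P(R) = -9 + 239 = 230)
f = -1/27 (f = 1/(-27) = -1/27 ≈ -0.037037)
E(N) = -N/27
E(1960)/3961938 - 3022546/P(-648) = -1/27*1960/3961938 - 3022546/230 = -1960/27*1/3961938 - 3022546*1/230 = -980/53486163 - 1511273/115 = -80832194128199/6150908745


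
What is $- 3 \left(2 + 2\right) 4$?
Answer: $-48$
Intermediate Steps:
$- 3 \left(2 + 2\right) 4 = \left(-3\right) 4 \cdot 4 = \left(-12\right) 4 = -48$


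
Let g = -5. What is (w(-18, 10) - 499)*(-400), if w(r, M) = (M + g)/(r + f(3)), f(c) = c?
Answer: 599200/3 ≈ 1.9973e+5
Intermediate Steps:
w(r, M) = (-5 + M)/(3 + r) (w(r, M) = (M - 5)/(r + 3) = (-5 + M)/(3 + r))
(w(-18, 10) - 499)*(-400) = ((-5 + 10)/(3 - 18) - 499)*(-400) = (5/(-15) - 499)*(-400) = (-1/15*5 - 499)*(-400) = (-⅓ - 499)*(-400) = -1498/3*(-400) = 599200/3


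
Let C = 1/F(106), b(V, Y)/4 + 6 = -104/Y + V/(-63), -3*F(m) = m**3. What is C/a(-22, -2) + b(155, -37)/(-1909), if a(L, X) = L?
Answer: 1380248443589/116597295915408 ≈ 0.011838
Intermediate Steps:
F(m) = -m**3/3
b(V, Y) = -24 - 416/Y - 4*V/63 (b(V, Y) = -24 + 4*(-104/Y + V/(-63)) = -24 + 4*(-104/Y + V*(-1/63)) = -24 + 4*(-104/Y - V/63) = -24 + (-416/Y - 4*V/63) = -24 - 416/Y - 4*V/63)
C = -3/1191016 (C = 1/(-1/3*106**3) = 1/(-1/3*1191016) = 1/(-1191016/3) = -3/1191016 ≈ -2.5189e-6)
C/a(-22, -2) + b(155, -37)/(-1909) = -3/1191016/(-22) + (-24 - 416/(-37) - 4/63*155)/(-1909) = -3/1191016*(-1/22) + (-24 - 416*(-1/37) - 620/63)*(-1/1909) = 3/26202352 + (-24 + 416/37 - 620/63)*(-1/1909) = 3/26202352 - 52676/2331*(-1/1909) = 3/26202352 + 52676/4449879 = 1380248443589/116597295915408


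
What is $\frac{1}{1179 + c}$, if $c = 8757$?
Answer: $\frac{1}{9936} \approx 0.00010064$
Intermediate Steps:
$\frac{1}{1179 + c} = \frac{1}{1179 + 8757} = \frac{1}{9936}$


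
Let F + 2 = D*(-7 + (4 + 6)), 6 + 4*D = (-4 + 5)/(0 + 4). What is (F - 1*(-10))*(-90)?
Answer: -2655/8 ≈ -331.88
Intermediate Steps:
D = -23/16 (D = -3/2 + ((-4 + 5)/(0 + 4))/4 = -3/2 + (1/4)/4 = -3/2 + (1*(¼))/4 = -3/2 + (¼)*(¼) = -3/2 + 1/16 = -23/16 ≈ -1.4375)
F = -101/16 (F = -2 - 23*(-7 + (4 + 6))/16 = -2 - 23*(-7 + 10)/16 = -2 - 23/16*3 = -2 - 69/16 = -101/16 ≈ -6.3125)
(F - 1*(-10))*(-90) = (-101/16 - 1*(-10))*(-90) = (-101/16 + 10)*(-90) = (59/16)*(-90) = -2655/8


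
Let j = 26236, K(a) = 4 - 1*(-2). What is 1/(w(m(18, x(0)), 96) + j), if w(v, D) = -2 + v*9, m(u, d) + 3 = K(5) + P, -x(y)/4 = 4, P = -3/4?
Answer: 4/105017 ≈ 3.8089e-5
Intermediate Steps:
P = -¾ (P = -3*¼ = -¾ ≈ -0.75000)
K(a) = 6 (K(a) = 4 + 2 = 6)
x(y) = -16 (x(y) = -4*4 = -16)
m(u, d) = 9/4 (m(u, d) = -3 + (6 - ¾) = -3 + 21/4 = 9/4)
w(v, D) = -2 + 9*v
1/(w(m(18, x(0)), 96) + j) = 1/((-2 + 9*(9/4)) + 26236) = 1/((-2 + 81/4) + 26236) = 1/(73/4 + 26236) = 1/(105017/4) = 4/105017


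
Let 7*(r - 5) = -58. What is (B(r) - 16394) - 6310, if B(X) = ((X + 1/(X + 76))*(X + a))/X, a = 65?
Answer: -1855533840/81949 ≈ -22643.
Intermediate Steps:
r = -23/7 (r = 5 + (⅐)*(-58) = 5 - 58/7 = -23/7 ≈ -3.2857)
B(X) = (65 + X)*(X + 1/(76 + X))/X (B(X) = ((X + 1/(X + 76))*(X + 65))/X = ((X + 1/(76 + X))*(65 + X))/X = ((65 + X)*(X + 1/(76 + X)))/X = (65 + X)*(X + 1/(76 + X))/X)
(B(r) - 16394) - 6310 = ((65 + (-23/7)³ + 141*(-23/7)² + 4941*(-23/7))/((-23/7)*(76 - 23/7)) - 16394) - 6310 = (-7*(65 - 12167/343 + 141*(529/49) - 113643/7)/(23*509/7) - 16394) - 6310 = (-7/23*7/509*(65 - 12167/343 + 74589/49 - 113643/7) - 16394) - 6310 = (-7/23*7/509*(-5036256/343) - 16394) - 6310 = (5036256/81949 - 16394) - 6310 = -1338435650/81949 - 6310 = -1855533840/81949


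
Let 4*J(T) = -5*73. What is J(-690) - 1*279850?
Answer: -1119765/4 ≈ -2.7994e+5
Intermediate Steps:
J(T) = -365/4 (J(T) = (-5*73)/4 = (¼)*(-365) = -365/4)
J(-690) - 1*279850 = -365/4 - 1*279850 = -365/4 - 279850 = -1119765/4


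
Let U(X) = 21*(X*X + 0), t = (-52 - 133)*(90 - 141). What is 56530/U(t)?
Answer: 11306/373880745 ≈ 3.0240e-5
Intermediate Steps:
t = 9435 (t = -185*(-51) = 9435)
U(X) = 21*X² (U(X) = 21*(X² + 0) = 21*X²)
56530/U(t) = 56530/((21*9435²)) = 56530/((21*89019225)) = 56530/1869403725 = 56530*(1/1869403725) = 11306/373880745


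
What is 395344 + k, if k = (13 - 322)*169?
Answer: 343123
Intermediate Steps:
k = -52221 (k = -309*169 = -52221)
395344 + k = 395344 - 52221 = 343123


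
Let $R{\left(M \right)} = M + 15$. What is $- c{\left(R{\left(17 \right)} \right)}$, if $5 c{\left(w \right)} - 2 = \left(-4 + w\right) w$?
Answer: $- \frac{898}{5} \approx -179.6$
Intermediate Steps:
$R{\left(M \right)} = 15 + M$
$c{\left(w \right)} = \frac{2}{5} + \frac{w \left(-4 + w\right)}{5}$ ($c{\left(w \right)} = \frac{2}{5} + \frac{\left(-4 + w\right) w}{5} = \frac{2}{5} + \frac{w \left(-4 + w\right)}{5}$)
$- c{\left(R{\left(17 \right)} \right)} = - (\frac{2}{5} - \frac{4 \left(15 + 17\right)}{5} + \frac{\left(15 + 17\right)^{2}}{5}) = - (\frac{2}{5} - \frac{128}{5} + \frac{32^{2}}{5}) = - (\frac{2}{5} - \frac{128}{5} + \frac{1}{5} \cdot 1024) = - (\frac{2}{5} - \frac{128}{5} + \frac{1024}{5}) = \left(-1\right) \frac{898}{5} = - \frac{898}{5}$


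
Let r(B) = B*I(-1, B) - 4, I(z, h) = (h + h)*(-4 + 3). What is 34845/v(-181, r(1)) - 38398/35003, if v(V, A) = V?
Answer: -1226629573/6335543 ≈ -193.61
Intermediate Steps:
I(z, h) = -2*h (I(z, h) = (2*h)*(-1) = -2*h)
r(B) = -4 - 2*B² (r(B) = B*(-2*B) - 4 = -2*B² - 4 = -4 - 2*B²)
34845/v(-181, r(1)) - 38398/35003 = 34845/(-181) - 38398/35003 = 34845*(-1/181) - 38398*1/35003 = -34845/181 - 38398/35003 = -1226629573/6335543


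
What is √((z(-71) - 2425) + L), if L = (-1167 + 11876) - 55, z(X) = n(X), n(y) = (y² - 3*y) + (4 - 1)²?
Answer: 2*√3373 ≈ 116.16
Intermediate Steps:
n(y) = 9 + y² - 3*y (n(y) = (y² - 3*y) + 3² = (y² - 3*y) + 9 = 9 + y² - 3*y)
z(X) = 9 + X² - 3*X
L = 10654 (L = 10709 - 55 = 10654)
√((z(-71) - 2425) + L) = √(((9 + (-71)² - 3*(-71)) - 2425) + 10654) = √(((9 + 5041 + 213) - 2425) + 10654) = √((5263 - 2425) + 10654) = √(2838 + 10654) = √13492 = 2*√3373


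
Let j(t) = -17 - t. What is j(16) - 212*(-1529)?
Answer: 324115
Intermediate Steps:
j(16) - 212*(-1529) = (-17 - 1*16) - 212*(-1529) = (-17 - 16) + 324148 = -33 + 324148 = 324115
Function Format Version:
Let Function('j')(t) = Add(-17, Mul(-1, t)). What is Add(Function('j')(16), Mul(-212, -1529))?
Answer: 324115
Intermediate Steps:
Add(Function('j')(16), Mul(-212, -1529)) = Add(Add(-17, Mul(-1, 16)), Mul(-212, -1529)) = Add(Add(-17, -16), 324148) = Add(-33, 324148) = 324115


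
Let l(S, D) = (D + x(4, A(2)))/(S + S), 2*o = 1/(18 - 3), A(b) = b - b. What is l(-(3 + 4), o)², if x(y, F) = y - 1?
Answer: 169/3600 ≈ 0.046944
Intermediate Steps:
A(b) = 0
x(y, F) = -1 + y
o = 1/30 (o = 1/(2*(18 - 3)) = (½)/15 = (½)*(1/15) = 1/30 ≈ 0.033333)
l(S, D) = (3 + D)/(2*S) (l(S, D) = (D + (-1 + 4))/(S + S) = (D + 3)/((2*S)) = (3 + D)*(1/(2*S)) = (3 + D)/(2*S))
l(-(3 + 4), o)² = ((3 + 1/30)/(2*((-(3 + 4)))))² = ((½)*(91/30)/(-1*7))² = ((½)*(91/30)/(-7))² = ((½)*(-⅐)*(91/30))² = (-13/60)² = 169/3600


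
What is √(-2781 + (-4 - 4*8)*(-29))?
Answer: 3*I*√193 ≈ 41.677*I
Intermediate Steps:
√(-2781 + (-4 - 4*8)*(-29)) = √(-2781 + (-4 - 32)*(-29)) = √(-2781 - 36*(-29)) = √(-2781 + 1044) = √(-1737) = 3*I*√193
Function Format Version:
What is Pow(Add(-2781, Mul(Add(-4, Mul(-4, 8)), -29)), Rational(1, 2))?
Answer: Mul(3, I, Pow(193, Rational(1, 2))) ≈ Mul(41.677, I)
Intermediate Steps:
Pow(Add(-2781, Mul(Add(-4, Mul(-4, 8)), -29)), Rational(1, 2)) = Pow(Add(-2781, Mul(Add(-4, -32), -29)), Rational(1, 2)) = Pow(Add(-2781, Mul(-36, -29)), Rational(1, 2)) = Pow(Add(-2781, 1044), Rational(1, 2)) = Pow(-1737, Rational(1, 2)) = Mul(3, I, Pow(193, Rational(1, 2)))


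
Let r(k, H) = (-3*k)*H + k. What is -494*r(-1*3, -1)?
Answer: 5928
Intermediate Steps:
r(k, H) = k - 3*H*k (r(k, H) = -3*H*k + k = k - 3*H*k)
-494*r(-1*3, -1) = -494*(-1*3)*(1 - 3*(-1)) = -(-1482)*(1 + 3) = -(-1482)*4 = -494*(-12) = 5928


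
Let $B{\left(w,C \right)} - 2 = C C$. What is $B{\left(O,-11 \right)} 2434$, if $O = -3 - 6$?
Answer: $299382$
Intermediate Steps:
$O = -9$
$B{\left(w,C \right)} = 2 + C^{2}$ ($B{\left(w,C \right)} = 2 + C C = 2 + C^{2}$)
$B{\left(O,-11 \right)} 2434 = \left(2 + \left(-11\right)^{2}\right) 2434 = \left(2 + 121\right) 2434 = 123 \cdot 2434 = 299382$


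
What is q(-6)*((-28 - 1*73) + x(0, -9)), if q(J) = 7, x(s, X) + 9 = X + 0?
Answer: -833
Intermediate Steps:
x(s, X) = -9 + X (x(s, X) = -9 + (X + 0) = -9 + X)
q(-6)*((-28 - 1*73) + x(0, -9)) = 7*((-28 - 1*73) + (-9 - 9)) = 7*((-28 - 73) - 18) = 7*(-101 - 18) = 7*(-119) = -833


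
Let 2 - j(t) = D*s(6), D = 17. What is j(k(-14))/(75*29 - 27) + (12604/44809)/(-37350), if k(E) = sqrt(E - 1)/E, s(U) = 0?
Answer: 276679909/299577290850 ≈ 0.00092357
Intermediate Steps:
k(E) = sqrt(-1 + E)/E
j(t) = 2 (j(t) = 2 - 17*0 = 2 - 1*0 = 2 + 0 = 2)
j(k(-14))/(75*29 - 27) + (12604/44809)/(-37350) = 2/(75*29 - 27) + (12604/44809)/(-37350) = 2/(2175 - 27) + (12604*(1/44809))*(-1/37350) = 2/2148 + (12604/44809)*(-1/37350) = 2*(1/2148) - 6302/836808075 = 1/1074 - 6302/836808075 = 276679909/299577290850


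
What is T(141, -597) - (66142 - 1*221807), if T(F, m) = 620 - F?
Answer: 156144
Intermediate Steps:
T(141, -597) - (66142 - 1*221807) = (620 - 1*141) - (66142 - 1*221807) = (620 - 141) - (66142 - 221807) = 479 - 1*(-155665) = 479 + 155665 = 156144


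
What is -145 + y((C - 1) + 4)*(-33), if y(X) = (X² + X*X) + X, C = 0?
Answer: -838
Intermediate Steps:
y(X) = X + 2*X² (y(X) = (X² + X²) + X = 2*X² + X = X + 2*X²)
-145 + y((C - 1) + 4)*(-33) = -145 + (((0 - 1) + 4)*(1 + 2*((0 - 1) + 4)))*(-33) = -145 + ((-1 + 4)*(1 + 2*(-1 + 4)))*(-33) = -145 + (3*(1 + 2*3))*(-33) = -145 + (3*(1 + 6))*(-33) = -145 + (3*7)*(-33) = -145 + 21*(-33) = -145 - 693 = -838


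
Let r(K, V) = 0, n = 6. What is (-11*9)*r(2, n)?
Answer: 0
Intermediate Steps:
(-11*9)*r(2, n) = -11*9*0 = -99*0 = 0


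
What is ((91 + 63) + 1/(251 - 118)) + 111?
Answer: 35246/133 ≈ 265.01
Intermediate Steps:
((91 + 63) + 1/(251 - 118)) + 111 = (154 + 1/133) + 111 = 20483/133 + 111 = 35246/133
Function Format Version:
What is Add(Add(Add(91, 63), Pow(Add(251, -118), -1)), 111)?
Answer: Rational(35246, 133) ≈ 265.01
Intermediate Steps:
Add(Add(Add(91, 63), Pow(Add(251, -118), -1)), 111) = Add(Add(154, Pow(133, -1)), 111) = Add(Add(154, Rational(1, 133)), 111) = Add(Rational(20483, 133), 111) = Rational(35246, 133)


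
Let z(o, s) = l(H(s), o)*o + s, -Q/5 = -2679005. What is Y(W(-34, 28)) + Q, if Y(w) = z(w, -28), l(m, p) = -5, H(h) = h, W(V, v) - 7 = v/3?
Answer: 40184746/3 ≈ 1.3395e+7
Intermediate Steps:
W(V, v) = 7 + v/3
Q = 13395025 (Q = -5*(-2679005) = 13395025)
z(o, s) = s - 5*o (z(o, s) = -5*o + s = s - 5*o)
Y(w) = -28 - 5*w
Y(W(-34, 28)) + Q = (-28 - 5*(7 + (1/3)*28)) + 13395025 = (-28 - 5*(7 + 28/3)) + 13395025 = (-28 - 5*49/3) + 13395025 = (-28 - 245/3) + 13395025 = -329/3 + 13395025 = 40184746/3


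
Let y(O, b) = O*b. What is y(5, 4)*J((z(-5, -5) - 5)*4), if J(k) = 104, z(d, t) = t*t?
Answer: 2080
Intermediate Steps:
z(d, t) = t**2
y(5, 4)*J((z(-5, -5) - 5)*4) = (5*4)*104 = 20*104 = 2080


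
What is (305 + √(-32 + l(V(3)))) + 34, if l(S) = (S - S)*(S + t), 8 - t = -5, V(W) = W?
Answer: 339 + 4*I*√2 ≈ 339.0 + 5.6569*I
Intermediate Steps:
t = 13 (t = 8 - 1*(-5) = 8 + 5 = 13)
l(S) = 0 (l(S) = (S - S)*(S + 13) = 0*(13 + S) = 0)
(305 + √(-32 + l(V(3)))) + 34 = (305 + √(-32 + 0)) + 34 = (305 + √(-32)) + 34 = (305 + 4*I*√2) + 34 = 339 + 4*I*√2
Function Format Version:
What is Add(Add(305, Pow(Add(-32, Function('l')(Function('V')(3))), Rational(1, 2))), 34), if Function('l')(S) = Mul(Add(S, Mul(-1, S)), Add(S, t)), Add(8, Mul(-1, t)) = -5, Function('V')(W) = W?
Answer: Add(339, Mul(4, I, Pow(2, Rational(1, 2)))) ≈ Add(339.00, Mul(5.6569, I))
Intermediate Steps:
t = 13 (t = Add(8, Mul(-1, -5)) = Add(8, 5) = 13)
Function('l')(S) = 0 (Function('l')(S) = Mul(Add(S, Mul(-1, S)), Add(S, 13)) = Mul(0, Add(13, S)) = 0)
Add(Add(305, Pow(Add(-32, Function('l')(Function('V')(3))), Rational(1, 2))), 34) = Add(Add(305, Pow(Add(-32, 0), Rational(1, 2))), 34) = Add(Add(305, Pow(-32, Rational(1, 2))), 34) = Add(Add(305, Mul(4, I, Pow(2, Rational(1, 2)))), 34) = Add(339, Mul(4, I, Pow(2, Rational(1, 2))))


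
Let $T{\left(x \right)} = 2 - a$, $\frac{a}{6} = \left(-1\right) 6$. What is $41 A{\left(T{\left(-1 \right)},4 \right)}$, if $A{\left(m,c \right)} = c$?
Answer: $164$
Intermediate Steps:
$a = -36$ ($a = 6 \left(\left(-1\right) 6\right) = 6 \left(-6\right) = -36$)
$T{\left(x \right)} = 38$ ($T{\left(x \right)} = 2 - -36 = 2 + 36 = 38$)
$41 A{\left(T{\left(-1 \right)},4 \right)} = 41 \cdot 4 = 164$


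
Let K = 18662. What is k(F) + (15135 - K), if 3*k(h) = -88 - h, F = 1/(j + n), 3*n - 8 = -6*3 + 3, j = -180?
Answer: -5835940/1641 ≈ -3556.3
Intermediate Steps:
n = -7/3 (n = 8/3 + (-6*3 + 3)/3 = 8/3 + (-18 + 3)/3 = 8/3 + (⅓)*(-15) = 8/3 - 5 = -7/3 ≈ -2.3333)
F = -3/547 (F = 1/(-180 - 7/3) = 1/(-547/3) = -3/547 ≈ -0.0054845)
k(h) = -88/3 - h/3 (k(h) = (-88 - h)/3 = -88/3 - h/3)
k(F) + (15135 - K) = (-88/3 - ⅓*(-3/547)) + (15135 - 1*18662) = (-88/3 + 1/547) + (15135 - 18662) = -48133/1641 - 3527 = -5835940/1641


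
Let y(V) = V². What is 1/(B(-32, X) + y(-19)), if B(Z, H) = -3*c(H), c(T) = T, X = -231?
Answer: 1/1054 ≈ 0.00094877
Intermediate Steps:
B(Z, H) = -3*H
1/(B(-32, X) + y(-19)) = 1/(-3*(-231) + (-19)²) = 1/(693 + 361) = 1/1054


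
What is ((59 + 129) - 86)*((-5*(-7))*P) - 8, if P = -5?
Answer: -17858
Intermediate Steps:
((59 + 129) - 86)*((-5*(-7))*P) - 8 = ((59 + 129) - 86)*(-5*(-7)*(-5)) - 8 = (188 - 86)*(35*(-5)) - 8 = 102*(-175) - 8 = -17850 - 8 = -17858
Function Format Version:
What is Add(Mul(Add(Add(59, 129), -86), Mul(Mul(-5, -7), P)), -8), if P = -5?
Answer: -17858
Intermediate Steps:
Add(Mul(Add(Add(59, 129), -86), Mul(Mul(-5, -7), P)), -8) = Add(Mul(Add(Add(59, 129), -86), Mul(Mul(-5, -7), -5)), -8) = Add(Mul(Add(188, -86), Mul(35, -5)), -8) = Add(Mul(102, -175), -8) = Add(-17850, -8) = -17858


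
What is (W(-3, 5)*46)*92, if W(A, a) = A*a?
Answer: -63480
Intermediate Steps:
(W(-3, 5)*46)*92 = (-3*5*46)*92 = -15*46*92 = -690*92 = -63480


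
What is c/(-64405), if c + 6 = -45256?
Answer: 45262/64405 ≈ 0.70277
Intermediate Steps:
c = -45262 (c = -6 - 45256 = -45262)
c/(-64405) = -45262/(-64405) = -45262*(-1/64405) = 45262/64405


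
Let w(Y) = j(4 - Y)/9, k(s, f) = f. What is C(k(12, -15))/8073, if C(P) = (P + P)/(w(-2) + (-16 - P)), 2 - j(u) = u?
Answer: 10/3887 ≈ 0.0025727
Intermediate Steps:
j(u) = 2 - u
w(Y) = -2/9 + Y/9 (w(Y) = (2 - (4 - Y))/9 = (2 + (-4 + Y))*(1/9) = (-2 + Y)*(1/9) = -2/9 + Y/9)
C(P) = 2*P/(-148/9 - P) (C(P) = (P + P)/((-2/9 + (1/9)*(-2)) + (-16 - P)) = (2*P)/((-2/9 - 2/9) + (-16 - P)) = (2*P)/(-4/9 + (-16 - P)) = (2*P)/(-148/9 - P) = 2*P/(-148/9 - P))
C(k(12, -15))/8073 = -18*(-15)/(148 + 9*(-15))/8073 = -18*(-15)/(148 - 135)*(1/8073) = -18*(-15)/13*(1/8073) = -18*(-15)*1/13*(1/8073) = (270/13)*(1/8073) = 10/3887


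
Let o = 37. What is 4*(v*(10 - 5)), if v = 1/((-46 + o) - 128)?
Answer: -20/137 ≈ -0.14599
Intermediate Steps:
v = -1/137 (v = 1/((-46 + 37) - 128) = 1/(-9 - 128) = 1/(-137) = -1/137 ≈ -0.0072993)
4*(v*(10 - 5)) = 4*(-(10 - 5)/137) = 4*(-1/137*5) = 4*(-5/137) = -20/137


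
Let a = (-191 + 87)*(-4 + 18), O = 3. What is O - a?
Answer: 1459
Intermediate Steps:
a = -1456 (a = -104*14 = -1456)
O - a = 3 - 1*(-1456) = 3 + 1456 = 1459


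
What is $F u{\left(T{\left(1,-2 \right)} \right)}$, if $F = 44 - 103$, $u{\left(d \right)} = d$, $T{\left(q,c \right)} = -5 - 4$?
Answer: $531$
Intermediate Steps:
$T{\left(q,c \right)} = -9$
$F = -59$ ($F = 44 - 103 = -59$)
$F u{\left(T{\left(1,-2 \right)} \right)} = \left(-59\right) \left(-9\right) = 531$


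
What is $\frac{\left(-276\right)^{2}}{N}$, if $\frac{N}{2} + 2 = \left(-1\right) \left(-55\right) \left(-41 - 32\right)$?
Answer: $- \frac{12696}{1339} \approx -9.4817$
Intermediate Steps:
$N = -8034$ ($N = -4 + 2 \left(-1\right) \left(-55\right) \left(-41 - 32\right) = -4 + 2 \cdot 55 \left(-73\right) = -4 + 2 \left(-4015\right) = -4 - 8030 = -8034$)
$\frac{\left(-276\right)^{2}}{N} = \frac{\left(-276\right)^{2}}{-8034} = 76176 \left(- \frac{1}{8034}\right) = - \frac{12696}{1339}$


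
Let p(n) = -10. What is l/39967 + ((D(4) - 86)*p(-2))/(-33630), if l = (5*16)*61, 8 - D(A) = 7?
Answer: 13014245/134409021 ≈ 0.096826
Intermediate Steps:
D(A) = 1 (D(A) = 8 - 1*7 = 8 - 7 = 1)
l = 4880 (l = 80*61 = 4880)
l/39967 + ((D(4) - 86)*p(-2))/(-33630) = 4880/39967 + ((1 - 86)*(-10))/(-33630) = 4880*(1/39967) - 85*(-10)*(-1/33630) = 4880/39967 + 850*(-1/33630) = 4880/39967 - 85/3363 = 13014245/134409021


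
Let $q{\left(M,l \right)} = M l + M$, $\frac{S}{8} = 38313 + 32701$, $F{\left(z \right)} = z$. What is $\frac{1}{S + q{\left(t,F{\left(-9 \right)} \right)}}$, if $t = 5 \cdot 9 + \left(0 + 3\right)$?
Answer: $\frac{1}{567728} \approx 1.7614 \cdot 10^{-6}$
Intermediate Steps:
$S = 568112$ ($S = 8 \left(38313 + 32701\right) = 8 \cdot 71014 = 568112$)
$t = 48$ ($t = 45 + 3 = 48$)
$q{\left(M,l \right)} = M + M l$
$\frac{1}{S + q{\left(t,F{\left(-9 \right)} \right)}} = \frac{1}{568112 + 48 \left(1 - 9\right)} = \frac{1}{568112 + 48 \left(-8\right)} = \frac{1}{568112 - 384} = \frac{1}{567728}$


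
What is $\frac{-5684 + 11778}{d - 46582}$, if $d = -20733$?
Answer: $- \frac{6094}{67315} \approx -0.09053$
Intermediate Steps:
$\frac{-5684 + 11778}{d - 46582} = \frac{-5684 + 11778}{-20733 - 46582} = \frac{6094}{-67315} = 6094 \left(- \frac{1}{67315}\right) = - \frac{6094}{67315}$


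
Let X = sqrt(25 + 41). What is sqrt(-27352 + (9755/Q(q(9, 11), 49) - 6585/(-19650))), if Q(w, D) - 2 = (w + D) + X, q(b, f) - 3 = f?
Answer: sqrt(-3034241931650 - 46938192110*sqrt(66))/(1310*sqrt(65 + sqrt(66))) ≈ 164.98*I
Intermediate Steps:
X = sqrt(66) ≈ 8.1240
q(b, f) = 3 + f
Q(w, D) = 2 + D + w + sqrt(66) (Q(w, D) = 2 + ((w + D) + sqrt(66)) = 2 + ((D + w) + sqrt(66)) = 2 + (D + w + sqrt(66)) = 2 + D + w + sqrt(66))
sqrt(-27352 + (9755/Q(q(9, 11), 49) - 6585/(-19650))) = sqrt(-27352 + (9755/(2 + 49 + (3 + 11) + sqrt(66)) - 6585/(-19650))) = sqrt(-27352 + (9755/(2 + 49 + 14 + sqrt(66)) - 6585*(-1/19650))) = sqrt(-27352 + (9755/(65 + sqrt(66)) + 439/1310)) = sqrt(-27352 + (439/1310 + 9755/(65 + sqrt(66)))) = sqrt(-35830681/1310 + 9755/(65 + sqrt(66)))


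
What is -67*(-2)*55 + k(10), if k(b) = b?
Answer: 7380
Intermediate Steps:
-67*(-2)*55 + k(10) = -67*(-2)*55 + 10 = 134*55 + 10 = 7370 + 10 = 7380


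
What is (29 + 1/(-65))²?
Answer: 3549456/4225 ≈ 840.11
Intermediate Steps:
(29 + 1/(-65))² = (29 - 1/65)² = (1884/65)² = 3549456/4225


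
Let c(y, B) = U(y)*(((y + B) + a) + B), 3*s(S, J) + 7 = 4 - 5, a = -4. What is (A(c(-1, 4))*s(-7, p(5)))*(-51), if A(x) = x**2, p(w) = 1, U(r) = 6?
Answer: 44064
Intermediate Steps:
s(S, J) = -8/3 (s(S, J) = -7/3 + (4 - 5)/3 = -7/3 + (1/3)*(-1) = -7/3 - 1/3 = -8/3)
c(y, B) = -24 + 6*y + 12*B (c(y, B) = 6*(((y + B) - 4) + B) = 6*(((B + y) - 4) + B) = 6*((-4 + B + y) + B) = 6*(-4 + y + 2*B) = -24 + 6*y + 12*B)
(A(c(-1, 4))*s(-7, p(5)))*(-51) = ((-24 + 6*(-1) + 12*4)**2*(-8/3))*(-51) = ((-24 - 6 + 48)**2*(-8/3))*(-51) = (18**2*(-8/3))*(-51) = (324*(-8/3))*(-51) = -864*(-51) = 44064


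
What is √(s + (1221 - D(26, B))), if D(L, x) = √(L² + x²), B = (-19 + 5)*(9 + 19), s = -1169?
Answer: √(52 - 2*√38585) ≈ 18.462*I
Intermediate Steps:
B = -392 (B = -14*28 = -392)
√(s + (1221 - D(26, B))) = √(-1169 + (1221 - √(26² + (-392)²))) = √(-1169 + (1221 - √(676 + 153664))) = √(-1169 + (1221 - √154340)) = √(-1169 + (1221 - 2*√38585)) = √(52 - 2*√38585)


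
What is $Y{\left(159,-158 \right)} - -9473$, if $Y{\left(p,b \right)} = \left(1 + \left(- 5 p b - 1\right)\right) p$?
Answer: $19981463$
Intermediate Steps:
$Y{\left(p,b \right)} = - 5 b p^{2}$ ($Y{\left(p,b \right)} = \left(1 - \left(1 + 5 b p\right)\right) p = - 5 b p p = - 5 b p^{2}$)
$Y{\left(159,-158 \right)} - -9473 = \left(-5\right) \left(-158\right) 159^{2} - -9473 = \left(-5\right) \left(-158\right) 25281 + 9473 = 19971990 + 9473 = 19981463$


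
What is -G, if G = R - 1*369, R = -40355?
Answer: 40724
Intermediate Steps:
G = -40724 (G = -40355 - 1*369 = -40355 - 369 = -40724)
-G = -1*(-40724) = 40724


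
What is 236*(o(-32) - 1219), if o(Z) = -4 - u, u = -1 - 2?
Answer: -287920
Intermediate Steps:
u = -3
o(Z) = -1 (o(Z) = -4 - 1*(-3) = -4 + 3 = -1)
236*(o(-32) - 1219) = 236*(-1 - 1219) = 236*(-1220) = -287920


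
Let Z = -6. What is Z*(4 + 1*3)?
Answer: -42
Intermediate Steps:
Z*(4 + 1*3) = -6*(4 + 1*3) = -6*(4 + 3) = -6*7 = -42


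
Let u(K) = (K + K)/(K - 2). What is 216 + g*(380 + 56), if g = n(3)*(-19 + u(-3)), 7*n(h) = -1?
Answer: 46364/35 ≈ 1324.7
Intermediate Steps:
u(K) = 2*K/(-2 + K) (u(K) = (2*K)/(-2 + K) = 2*K/(-2 + K))
n(h) = -⅐ (n(h) = (⅐)*(-1) = -⅐)
g = 89/35 (g = -(-19 + 2*(-3)/(-2 - 3))/7 = -(-19 + 2*(-3)/(-5))/7 = -(-19 + 2*(-3)*(-⅕))/7 = -(-19 + 6/5)/7 = -⅐*(-89/5) = 89/35 ≈ 2.5429)
216 + g*(380 + 56) = 216 + 89*(380 + 56)/35 = 216 + (89/35)*436 = 216 + 38804/35 = 46364/35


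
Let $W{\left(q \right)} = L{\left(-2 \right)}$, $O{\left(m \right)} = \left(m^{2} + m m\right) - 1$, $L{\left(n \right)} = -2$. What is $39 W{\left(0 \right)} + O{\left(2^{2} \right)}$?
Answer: $-47$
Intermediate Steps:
$O{\left(m \right)} = -1 + 2 m^{2}$ ($O{\left(m \right)} = \left(m^{2} + m^{2}\right) - 1 = 2 m^{2} - 1 = -1 + 2 m^{2}$)
$W{\left(q \right)} = -2$
$39 W{\left(0 \right)} + O{\left(2^{2} \right)} = 39 \left(-2\right) - \left(1 - 2 \left(2^{2}\right)^{2}\right) = -78 - \left(1 - 2 \cdot 4^{2}\right) = -78 + \left(-1 + 2 \cdot 16\right) = -78 + \left(-1 + 32\right) = -78 + 31 = -47$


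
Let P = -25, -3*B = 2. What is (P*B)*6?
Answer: 100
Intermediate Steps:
B = -⅔ (B = -⅓*2 = -⅔ ≈ -0.66667)
(P*B)*6 = -25*(-⅔)*6 = (50/3)*6 = 100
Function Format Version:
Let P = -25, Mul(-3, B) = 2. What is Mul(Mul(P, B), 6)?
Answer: 100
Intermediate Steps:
B = Rational(-2, 3) (B = Mul(Rational(-1, 3), 2) = Rational(-2, 3) ≈ -0.66667)
Mul(Mul(P, B), 6) = Mul(Mul(-25, Rational(-2, 3)), 6) = Mul(Rational(50, 3), 6) = 100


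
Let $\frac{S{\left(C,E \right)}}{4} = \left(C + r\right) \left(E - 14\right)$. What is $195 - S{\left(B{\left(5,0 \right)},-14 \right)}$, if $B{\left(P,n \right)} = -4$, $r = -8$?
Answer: $-1149$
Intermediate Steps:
$S{\left(C,E \right)} = 4 \left(-14 + E\right) \left(-8 + C\right)$ ($S{\left(C,E \right)} = 4 \left(C - 8\right) \left(E - 14\right) = 4 \left(-8 + C\right) \left(-14 + E\right) = 4 \left(-14 + E\right) \left(-8 + C\right)$)
$195 - S{\left(B{\left(5,0 \right)},-14 \right)} = 195 - \left(448 - -224 - -448 + 4 \left(-4\right) \left(-14\right)\right) = 195 - \left(448 + 224 + 448 + 224\right) = 195 - 1344 = -1149$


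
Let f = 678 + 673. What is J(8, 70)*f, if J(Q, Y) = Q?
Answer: 10808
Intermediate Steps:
f = 1351
J(8, 70)*f = 8*1351 = 10808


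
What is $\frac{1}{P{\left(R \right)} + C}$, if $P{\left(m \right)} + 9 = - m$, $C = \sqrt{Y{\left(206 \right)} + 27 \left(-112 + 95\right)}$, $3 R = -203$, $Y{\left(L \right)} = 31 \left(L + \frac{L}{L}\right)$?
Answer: $- \frac{264}{11323} + \frac{27 \sqrt{662}}{22646} \approx 0.0073608$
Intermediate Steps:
$Y{\left(L \right)} = 31 + 31 L$ ($Y{\left(L \right)} = 31 \left(L + 1\right) = 31 \left(1 + L\right) = 31 + 31 L$)
$R = - \frac{203}{3}$ ($R = \frac{1}{3} \left(-203\right) = - \frac{203}{3} \approx -67.667$)
$C = 3 \sqrt{662}$ ($C = \sqrt{\left(31 + 31 \cdot 206\right) + 27 \left(-112 + 95\right)} = \sqrt{\left(31 + 6386\right) + 27 \left(-17\right)} = \sqrt{6417 - 459} = \sqrt{5958} = 3 \sqrt{662} \approx 77.188$)
$P{\left(m \right)} = -9 - m$
$\frac{1}{P{\left(R \right)} + C} = \frac{1}{\left(-9 - - \frac{203}{3}\right) + 3 \sqrt{662}} = \frac{1}{\left(-9 + \frac{203}{3}\right) + 3 \sqrt{662}} = \frac{1}{\frac{176}{3} + 3 \sqrt{662}}$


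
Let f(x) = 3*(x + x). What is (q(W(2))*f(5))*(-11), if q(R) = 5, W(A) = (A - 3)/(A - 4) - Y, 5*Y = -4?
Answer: -1650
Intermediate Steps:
Y = -4/5 (Y = (1/5)*(-4) = -4/5 ≈ -0.80000)
f(x) = 6*x (f(x) = 3*(2*x) = 6*x)
W(A) = 4/5 + (-3 + A)/(-4 + A) (W(A) = (A - 3)/(A - 4) - 1*(-4/5) = (-3 + A)/(-4 + A) + 4/5 = 4/5 + (-3 + A)/(-4 + A))
(q(W(2))*f(5))*(-11) = (5*(6*5))*(-11) = (5*30)*(-11) = 150*(-11) = -1650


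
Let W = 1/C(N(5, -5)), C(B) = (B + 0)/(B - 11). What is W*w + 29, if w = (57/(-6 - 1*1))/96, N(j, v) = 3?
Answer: 2455/84 ≈ 29.226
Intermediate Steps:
C(B) = B/(-11 + B)
W = -8/3 (W = 1/(3/(-11 + 3)) = 1/(3/(-8)) = 1/(3*(-1/8)) = 1/(-3/8) = -8/3 ≈ -2.6667)
w = -19/224 (w = (57/(-6 - 1))*(1/96) = (57/(-7))*(1/96) = (57*(-1/7))*(1/96) = -57/7*1/96 = -19/224 ≈ -0.084821)
W*w + 29 = -8/3*(-19/224) + 29 = 19/84 + 29 = 2455/84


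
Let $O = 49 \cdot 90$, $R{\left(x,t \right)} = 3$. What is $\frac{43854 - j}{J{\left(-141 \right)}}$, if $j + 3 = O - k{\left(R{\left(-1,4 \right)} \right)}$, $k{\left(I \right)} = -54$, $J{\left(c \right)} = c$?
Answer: $- \frac{13131}{47} \approx -279.38$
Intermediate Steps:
$O = 4410$
$j = 4461$ ($j = -3 + \left(4410 - -54\right) = -3 + \left(4410 + 54\right) = -3 + 4464 = 4461$)
$\frac{43854 - j}{J{\left(-141 \right)}} = \frac{43854 - 4461}{-141} = \left(43854 - 4461\right) \left(- \frac{1}{141}\right) = 39393 \left(- \frac{1}{141}\right) = - \frac{13131}{47}$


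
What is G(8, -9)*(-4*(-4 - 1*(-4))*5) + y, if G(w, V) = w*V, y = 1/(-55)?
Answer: -1/55 ≈ -0.018182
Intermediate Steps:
y = -1/55 ≈ -0.018182
G(w, V) = V*w
G(8, -9)*(-4*(-4 - 1*(-4))*5) + y = (-9*8)*(-4*(-4 - 1*(-4))*5) - 1/55 = -72*(-4*(-4 + 4))*5 - 1/55 = -72*(-4*0)*5 - 1/55 = -0*5 - 1/55 = -72*0 - 1/55 = 0 - 1/55 = -1/55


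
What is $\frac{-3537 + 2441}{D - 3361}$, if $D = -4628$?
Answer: $\frac{1096}{7989} \approx 0.13719$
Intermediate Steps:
$\frac{-3537 + 2441}{D - 3361} = \frac{-3537 + 2441}{-4628 - 3361} = - \frac{1096}{-7989} = \left(-1096\right) \left(- \frac{1}{7989}\right) = \frac{1096}{7989}$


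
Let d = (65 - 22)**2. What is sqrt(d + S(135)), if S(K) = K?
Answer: 8*sqrt(31) ≈ 44.542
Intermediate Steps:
d = 1849 (d = 43**2 = 1849)
sqrt(d + S(135)) = sqrt(1849 + 135) = sqrt(1984) = 8*sqrt(31)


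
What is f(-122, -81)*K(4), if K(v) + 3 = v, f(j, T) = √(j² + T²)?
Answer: √21445 ≈ 146.44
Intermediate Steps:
f(j, T) = √(T² + j²)
K(v) = -3 + v
f(-122, -81)*K(4) = √((-81)² + (-122)²)*(-3 + 4) = √(6561 + 14884)*1 = √21445*1 = √21445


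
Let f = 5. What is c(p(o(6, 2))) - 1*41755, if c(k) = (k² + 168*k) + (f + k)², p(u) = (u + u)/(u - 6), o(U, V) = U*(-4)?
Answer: -1036002/25 ≈ -41440.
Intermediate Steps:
o(U, V) = -4*U
p(u) = 2*u/(-6 + u) (p(u) = (2*u)/(-6 + u) = 2*u/(-6 + u))
c(k) = k² + (5 + k)² + 168*k (c(k) = (k² + 168*k) + (5 + k)² = k² + (5 + k)² + 168*k)
c(p(o(6, 2))) - 1*41755 = (25 + 2*(2*(-4*6)/(-6 - 4*6))² + 178*(2*(-4*6)/(-6 - 4*6))) - 1*41755 = (25 + 2*(2*(-24)/(-6 - 24))² + 178*(2*(-24)/(-6 - 24))) - 41755 = (25 + 2*(2*(-24)/(-30))² + 178*(2*(-24)/(-30))) - 41755 = (25 + 2*(2*(-24)*(-1/30))² + 178*(2*(-24)*(-1/30))) - 41755 = (25 + 2*(8/5)² + 178*(8/5)) - 41755 = (25 + 2*(64/25) + 1424/5) - 41755 = (25 + 128/25 + 1424/5) - 41755 = 7873/25 - 41755 = -1036002/25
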